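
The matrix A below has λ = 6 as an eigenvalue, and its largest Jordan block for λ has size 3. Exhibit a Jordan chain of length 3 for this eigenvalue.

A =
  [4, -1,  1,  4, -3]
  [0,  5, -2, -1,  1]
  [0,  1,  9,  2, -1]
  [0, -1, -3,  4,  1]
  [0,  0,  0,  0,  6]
A Jordan chain for λ = 6 of length 3:
v_1 = (-1, -1, 1, -1, 0)ᵀ
v_2 = (-3, -2, 3, -3, 0)ᵀ
v_3 = (2, 0, 1, 0, 0)ᵀ

Let N = A − (6)·I. We want v_3 with N^3 v_3 = 0 but N^2 v_3 ≠ 0; then v_{j-1} := N · v_j for j = 3, …, 2.

Pick v_3 = (2, 0, 1, 0, 0)ᵀ.
Then v_2 = N · v_3 = (-3, -2, 3, -3, 0)ᵀ.
Then v_1 = N · v_2 = (-1, -1, 1, -1, 0)ᵀ.

Sanity check: (A − (6)·I) v_1 = (0, 0, 0, 0, 0)ᵀ = 0. ✓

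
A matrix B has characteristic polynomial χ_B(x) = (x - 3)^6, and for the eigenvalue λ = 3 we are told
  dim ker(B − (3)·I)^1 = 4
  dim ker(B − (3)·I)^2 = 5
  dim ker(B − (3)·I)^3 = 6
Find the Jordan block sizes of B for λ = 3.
Block sizes for λ = 3: [3, 1, 1, 1]

From the dimensions of kernels of powers, the number of Jordan blocks of size at least j is d_j − d_{j−1} where d_j = dim ker(N^j) (with d_0 = 0). Computing the differences gives [4, 1, 1].
The number of blocks of size exactly k is (#blocks of size ≥ k) − (#blocks of size ≥ k + 1), so the partition is: 3 block(s) of size 1, 1 block(s) of size 3.
In nonincreasing order the block sizes are [3, 1, 1, 1].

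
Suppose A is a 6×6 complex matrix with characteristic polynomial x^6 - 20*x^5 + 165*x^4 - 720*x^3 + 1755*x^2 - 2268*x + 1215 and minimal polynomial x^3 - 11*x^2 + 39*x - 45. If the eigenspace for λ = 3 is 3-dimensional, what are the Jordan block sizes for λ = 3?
Block sizes for λ = 3: [2, 2, 1]

Step 1 — from the characteristic polynomial, algebraic multiplicity of λ = 3 is 5. From dim ker(A − (3)·I) = 3, there are exactly 3 Jordan blocks for λ = 3.
Step 2 — from the minimal polynomial, the factor (x − 3)^2 tells us the largest block for λ = 3 has size 2.
Step 3 — with total size 5, 3 blocks, and largest block 2, the block sizes (in nonincreasing order) are [2, 2, 1].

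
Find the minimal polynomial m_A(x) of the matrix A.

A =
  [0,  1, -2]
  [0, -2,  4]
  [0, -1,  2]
x^2

The characteristic polynomial is χ_A(x) = x^3, so the eigenvalues are known. The minimal polynomial is
  m_A(x) = Π_λ (x − λ)^{k_λ}
where k_λ is the size of the *largest* Jordan block for λ (equivalently, the smallest k with (A − λI)^k v = 0 for every generalised eigenvector v of λ).

  λ = 0: largest Jordan block has size 2, contributing (x − 0)^2

So m_A(x) = x^2 = x^2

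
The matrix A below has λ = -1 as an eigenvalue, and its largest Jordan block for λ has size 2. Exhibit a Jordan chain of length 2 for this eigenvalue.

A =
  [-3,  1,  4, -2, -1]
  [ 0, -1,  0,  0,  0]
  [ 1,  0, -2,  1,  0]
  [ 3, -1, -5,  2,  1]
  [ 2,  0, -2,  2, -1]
A Jordan chain for λ = -1 of length 2:
v_1 = (-2, 0, 1, 3, 2)ᵀ
v_2 = (1, 0, 0, 0, 0)ᵀ

Let N = A − (-1)·I. We want v_2 with N^2 v_2 = 0 but N^1 v_2 ≠ 0; then v_{j-1} := N · v_j for j = 2, …, 2.

Pick v_2 = (1, 0, 0, 0, 0)ᵀ.
Then v_1 = N · v_2 = (-2, 0, 1, 3, 2)ᵀ.

Sanity check: (A − (-1)·I) v_1 = (0, 0, 0, 0, 0)ᵀ = 0. ✓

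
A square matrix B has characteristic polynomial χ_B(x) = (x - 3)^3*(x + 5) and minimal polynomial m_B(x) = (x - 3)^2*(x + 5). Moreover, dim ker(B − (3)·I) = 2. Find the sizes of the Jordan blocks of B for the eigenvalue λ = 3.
Block sizes for λ = 3: [2, 1]

Step 1 — from the characteristic polynomial, algebraic multiplicity of λ = 3 is 3. From dim ker(B − (3)·I) = 2, there are exactly 2 Jordan blocks for λ = 3.
Step 2 — from the minimal polynomial, the factor (x − 3)^2 tells us the largest block for λ = 3 has size 2.
Step 3 — with total size 3, 2 blocks, and largest block 2, the block sizes (in nonincreasing order) are [2, 1].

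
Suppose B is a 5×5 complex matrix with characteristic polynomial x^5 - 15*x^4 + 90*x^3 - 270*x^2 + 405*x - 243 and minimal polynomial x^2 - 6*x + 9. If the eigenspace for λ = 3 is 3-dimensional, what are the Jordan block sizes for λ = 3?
Block sizes for λ = 3: [2, 2, 1]

Step 1 — from the characteristic polynomial, algebraic multiplicity of λ = 3 is 5. From dim ker(B − (3)·I) = 3, there are exactly 3 Jordan blocks for λ = 3.
Step 2 — from the minimal polynomial, the factor (x − 3)^2 tells us the largest block for λ = 3 has size 2.
Step 3 — with total size 5, 3 blocks, and largest block 2, the block sizes (in nonincreasing order) are [2, 2, 1].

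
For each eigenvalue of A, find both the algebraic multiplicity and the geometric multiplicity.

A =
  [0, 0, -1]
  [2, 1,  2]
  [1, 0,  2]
λ = 1: alg = 3, geom = 2

Step 1 — factor the characteristic polynomial to read off the algebraic multiplicities:
  χ_A(x) = (x - 1)^3

Step 2 — compute geometric multiplicities via the rank-nullity identity g(λ) = n − rank(A − λI):
  rank(A − (1)·I) = 1, so dim ker(A − (1)·I) = n − 1 = 2

Summary:
  λ = 1: algebraic multiplicity = 3, geometric multiplicity = 2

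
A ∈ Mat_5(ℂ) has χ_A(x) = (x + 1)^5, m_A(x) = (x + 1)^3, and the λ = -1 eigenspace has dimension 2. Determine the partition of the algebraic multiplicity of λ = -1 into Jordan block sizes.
Block sizes for λ = -1: [3, 2]

Step 1 — from the characteristic polynomial, algebraic multiplicity of λ = -1 is 5. From dim ker(A − (-1)·I) = 2, there are exactly 2 Jordan blocks for λ = -1.
Step 2 — from the minimal polynomial, the factor (x + 1)^3 tells us the largest block for λ = -1 has size 3.
Step 3 — with total size 5, 2 blocks, and largest block 3, the block sizes (in nonincreasing order) are [3, 2].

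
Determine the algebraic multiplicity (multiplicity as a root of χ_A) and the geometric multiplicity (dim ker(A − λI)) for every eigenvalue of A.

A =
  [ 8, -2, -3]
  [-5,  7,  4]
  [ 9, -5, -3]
λ = 4: alg = 3, geom = 1

Step 1 — factor the characteristic polynomial to read off the algebraic multiplicities:
  χ_A(x) = (x - 4)^3

Step 2 — compute geometric multiplicities via the rank-nullity identity g(λ) = n − rank(A − λI):
  rank(A − (4)·I) = 2, so dim ker(A − (4)·I) = n − 2 = 1

Summary:
  λ = 4: algebraic multiplicity = 3, geometric multiplicity = 1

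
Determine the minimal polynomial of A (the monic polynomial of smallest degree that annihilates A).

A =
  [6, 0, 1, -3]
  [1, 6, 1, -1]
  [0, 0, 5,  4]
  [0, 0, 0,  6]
x^4 - 23*x^3 + 198*x^2 - 756*x + 1080

The characteristic polynomial is χ_A(x) = (x - 6)^3*(x - 5), so the eigenvalues are known. The minimal polynomial is
  m_A(x) = Π_λ (x − λ)^{k_λ}
where k_λ is the size of the *largest* Jordan block for λ (equivalently, the smallest k with (A − λI)^k v = 0 for every generalised eigenvector v of λ).

  λ = 5: largest Jordan block has size 1, contributing (x − 5)
  λ = 6: largest Jordan block has size 3, contributing (x − 6)^3

So m_A(x) = (x - 6)^3*(x - 5) = x^4 - 23*x^3 + 198*x^2 - 756*x + 1080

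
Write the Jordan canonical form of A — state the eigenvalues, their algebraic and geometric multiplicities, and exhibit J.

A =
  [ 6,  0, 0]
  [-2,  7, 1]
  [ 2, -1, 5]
J_2(6) ⊕ J_1(6)

The characteristic polynomial is
  det(x·I − A) = x^3 - 18*x^2 + 108*x - 216 = (x - 6)^3

Eigenvalues and multiplicities (the geometric multiplicity of λ is n − rank(A − λI), which equals the number of Jordan blocks for λ):
  λ = 6: algebraic multiplicity = 3, geometric multiplicity = 2

Determining the block sizes for each eigenvalue:
  λ = 6: 2 blocks summing to 3 forces exactly one block of size 2 and the rest size 1 → block sizes [2, 1]

Assembling the blocks gives a Jordan form
J =
  [6, 1, 0]
  [0, 6, 0]
  [0, 0, 6]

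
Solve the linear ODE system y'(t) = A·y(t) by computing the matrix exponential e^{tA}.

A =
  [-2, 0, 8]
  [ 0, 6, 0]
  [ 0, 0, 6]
e^{tA} =
  [exp(-2*t), 0, exp(6*t) - exp(-2*t)]
  [0, exp(6*t), 0]
  [0, 0, exp(6*t)]

Strategy: write A = P · J · P⁻¹ where J is a Jordan canonical form, so e^{tA} = P · e^{tJ} · P⁻¹, and e^{tJ} can be computed block-by-block.

A has Jordan form
J =
  [-2, 0, 0]
  [ 0, 6, 0]
  [ 0, 0, 6]
(up to reordering of blocks).

Per-block formulas:
  For a 1×1 block at λ = -2: exp(t · [-2]) = [e^(-2t)].
  For a 1×1 block at λ = 6: exp(t · [6]) = [e^(6t)].

After assembling e^{tJ} and conjugating by P, we get:

e^{tA} =
  [exp(-2*t), 0, exp(6*t) - exp(-2*t)]
  [0, exp(6*t), 0]
  [0, 0, exp(6*t)]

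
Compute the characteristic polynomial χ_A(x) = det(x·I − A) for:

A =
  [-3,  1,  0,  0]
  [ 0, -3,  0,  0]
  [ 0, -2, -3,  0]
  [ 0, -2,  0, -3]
x^4 + 12*x^3 + 54*x^2 + 108*x + 81

Expanding det(x·I − A) (e.g. by cofactor expansion or by noting that A is similar to its Jordan form J, which has the same characteristic polynomial as A) gives
  χ_A(x) = x^4 + 12*x^3 + 54*x^2 + 108*x + 81
which factors as (x + 3)^4. The eigenvalues (with algebraic multiplicities) are λ = -3 with multiplicity 4.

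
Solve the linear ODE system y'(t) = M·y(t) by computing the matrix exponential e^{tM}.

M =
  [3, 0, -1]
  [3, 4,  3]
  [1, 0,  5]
e^{tM} =
  [-t*exp(4*t) + exp(4*t), 0, -t*exp(4*t)]
  [3*t*exp(4*t), exp(4*t), 3*t*exp(4*t)]
  [t*exp(4*t), 0, t*exp(4*t) + exp(4*t)]

Strategy: write M = P · J · P⁻¹ where J is a Jordan canonical form, so e^{tM} = P · e^{tJ} · P⁻¹, and e^{tJ} can be computed block-by-block.

M has Jordan form
J =
  [4, 1, 0]
  [0, 4, 0]
  [0, 0, 4]
(up to reordering of blocks).

Per-block formulas:
  For a 1×1 block at λ = 4: exp(t · [4]) = [e^(4t)].
  For a 2×2 Jordan block J_2(4): exp(t · J_2(4)) = e^(4t)·(I + t·N), where N is the 2×2 nilpotent shift.

After assembling e^{tJ} and conjugating by P, we get:

e^{tM} =
  [-t*exp(4*t) + exp(4*t), 0, -t*exp(4*t)]
  [3*t*exp(4*t), exp(4*t), 3*t*exp(4*t)]
  [t*exp(4*t), 0, t*exp(4*t) + exp(4*t)]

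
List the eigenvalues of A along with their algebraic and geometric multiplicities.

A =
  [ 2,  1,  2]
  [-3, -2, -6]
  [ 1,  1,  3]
λ = 1: alg = 3, geom = 2

Step 1 — factor the characteristic polynomial to read off the algebraic multiplicities:
  χ_A(x) = (x - 1)^3

Step 2 — compute geometric multiplicities via the rank-nullity identity g(λ) = n − rank(A − λI):
  rank(A − (1)·I) = 1, so dim ker(A − (1)·I) = n − 1 = 2

Summary:
  λ = 1: algebraic multiplicity = 3, geometric multiplicity = 2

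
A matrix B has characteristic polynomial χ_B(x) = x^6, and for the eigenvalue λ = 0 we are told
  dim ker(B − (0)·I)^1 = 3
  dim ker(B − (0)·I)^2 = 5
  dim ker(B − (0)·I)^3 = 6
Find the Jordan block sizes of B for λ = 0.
Block sizes for λ = 0: [3, 2, 1]

From the dimensions of kernels of powers, the number of Jordan blocks of size at least j is d_j − d_{j−1} where d_j = dim ker(N^j) (with d_0 = 0). Computing the differences gives [3, 2, 1].
The number of blocks of size exactly k is (#blocks of size ≥ k) − (#blocks of size ≥ k + 1), so the partition is: 1 block(s) of size 1, 1 block(s) of size 2, 1 block(s) of size 3.
In nonincreasing order the block sizes are [3, 2, 1].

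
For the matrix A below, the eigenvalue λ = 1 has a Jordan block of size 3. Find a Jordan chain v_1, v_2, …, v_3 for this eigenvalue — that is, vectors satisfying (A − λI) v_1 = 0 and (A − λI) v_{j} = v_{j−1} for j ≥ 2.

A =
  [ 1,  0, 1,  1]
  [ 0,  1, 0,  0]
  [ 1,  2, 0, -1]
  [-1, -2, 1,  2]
A Jordan chain for λ = 1 of length 3:
v_1 = (0, 0, 1, -1)ᵀ
v_2 = (1, 0, -1, 1)ᵀ
v_3 = (0, 0, 1, 0)ᵀ

Let N = A − (1)·I. We want v_3 with N^3 v_3 = 0 but N^2 v_3 ≠ 0; then v_{j-1} := N · v_j for j = 3, …, 2.

Pick v_3 = (0, 0, 1, 0)ᵀ.
Then v_2 = N · v_3 = (1, 0, -1, 1)ᵀ.
Then v_1 = N · v_2 = (0, 0, 1, -1)ᵀ.

Sanity check: (A − (1)·I) v_1 = (0, 0, 0, 0)ᵀ = 0. ✓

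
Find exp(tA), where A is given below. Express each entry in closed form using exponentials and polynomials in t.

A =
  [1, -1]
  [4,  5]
e^{tA} =
  [-2*t*exp(3*t) + exp(3*t), -t*exp(3*t)]
  [4*t*exp(3*t), 2*t*exp(3*t) + exp(3*t)]

Strategy: write A = P · J · P⁻¹ where J is a Jordan canonical form, so e^{tA} = P · e^{tJ} · P⁻¹, and e^{tJ} can be computed block-by-block.

A has Jordan form
J =
  [3, 1]
  [0, 3]
(up to reordering of blocks).

Per-block formulas:
  For a 2×2 Jordan block J_2(3): exp(t · J_2(3)) = e^(3t)·(I + t·N), where N is the 2×2 nilpotent shift.

After assembling e^{tJ} and conjugating by P, we get:

e^{tA} =
  [-2*t*exp(3*t) + exp(3*t), -t*exp(3*t)]
  [4*t*exp(3*t), 2*t*exp(3*t) + exp(3*t)]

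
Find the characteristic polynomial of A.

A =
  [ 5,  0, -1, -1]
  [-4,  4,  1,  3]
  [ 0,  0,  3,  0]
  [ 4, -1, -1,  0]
x^4 - 12*x^3 + 54*x^2 - 108*x + 81

Expanding det(x·I − A) (e.g. by cofactor expansion or by noting that A is similar to its Jordan form J, which has the same characteristic polynomial as A) gives
  χ_A(x) = x^4 - 12*x^3 + 54*x^2 - 108*x + 81
which factors as (x - 3)^4. The eigenvalues (with algebraic multiplicities) are λ = 3 with multiplicity 4.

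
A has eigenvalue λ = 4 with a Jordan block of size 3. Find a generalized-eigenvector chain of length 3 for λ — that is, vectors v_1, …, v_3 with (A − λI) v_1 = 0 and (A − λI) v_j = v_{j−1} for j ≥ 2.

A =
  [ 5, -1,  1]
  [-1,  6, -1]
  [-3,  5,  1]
A Jordan chain for λ = 4 of length 3:
v_1 = (-1, 0, 1)ᵀ
v_2 = (1, -1, -3)ᵀ
v_3 = (1, 0, 0)ᵀ

Let N = A − (4)·I. We want v_3 with N^3 v_3 = 0 but N^2 v_3 ≠ 0; then v_{j-1} := N · v_j for j = 3, …, 2.

Pick v_3 = (1, 0, 0)ᵀ.
Then v_2 = N · v_3 = (1, -1, -3)ᵀ.
Then v_1 = N · v_2 = (-1, 0, 1)ᵀ.

Sanity check: (A − (4)·I) v_1 = (0, 0, 0)ᵀ = 0. ✓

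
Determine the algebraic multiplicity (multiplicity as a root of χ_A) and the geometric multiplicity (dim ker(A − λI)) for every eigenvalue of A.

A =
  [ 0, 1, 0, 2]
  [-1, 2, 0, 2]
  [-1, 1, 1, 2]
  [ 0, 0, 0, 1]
λ = 1: alg = 4, geom = 3

Step 1 — factor the characteristic polynomial to read off the algebraic multiplicities:
  χ_A(x) = (x - 1)^4

Step 2 — compute geometric multiplicities via the rank-nullity identity g(λ) = n − rank(A − λI):
  rank(A − (1)·I) = 1, so dim ker(A − (1)·I) = n − 1 = 3

Summary:
  λ = 1: algebraic multiplicity = 4, geometric multiplicity = 3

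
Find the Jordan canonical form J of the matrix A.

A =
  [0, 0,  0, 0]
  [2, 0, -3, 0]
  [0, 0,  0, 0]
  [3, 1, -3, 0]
J_3(0) ⊕ J_1(0)

The characteristic polynomial is
  det(x·I − A) = x^4

Eigenvalues and multiplicities (the geometric multiplicity of λ is n − rank(A − λI), which equals the number of Jordan blocks for λ):
  λ = 0: algebraic multiplicity = 4, geometric multiplicity = 2

Determining the block sizes for each eigenvalue:
  λ = 0: with am = 4 and gm = 2, the partition is not yet determined (e.g. several partitions of 4 into 2 parts exist). Let N = A − (0)·I. Computing rank(N^1) = 2, rank(N^2) = 1, rank(N^3) = 0; the number of blocks of size ≥ j is rank(N^{j−1}) − rank(N^j), giving [2, 1, 1]. So we have 1 block(s) of size 3, 1 block(s) of size 1 → block sizes [3, 1]

Assembling the blocks gives a Jordan form
J =
  [0, 1, 0, 0]
  [0, 0, 1, 0]
  [0, 0, 0, 0]
  [0, 0, 0, 0]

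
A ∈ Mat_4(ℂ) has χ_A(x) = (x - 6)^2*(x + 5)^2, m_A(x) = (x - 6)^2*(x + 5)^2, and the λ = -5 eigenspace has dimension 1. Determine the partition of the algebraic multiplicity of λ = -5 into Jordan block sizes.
Block sizes for λ = -5: [2]

Step 1 — from the characteristic polynomial, algebraic multiplicity of λ = -5 is 2. From dim ker(A − (-5)·I) = 1, there are exactly 1 Jordan blocks for λ = -5.
Step 2 — from the minimal polynomial, the factor (x + 5)^2 tells us the largest block for λ = -5 has size 2.
Step 3 — with total size 2, 1 blocks, and largest block 2, the block sizes (in nonincreasing order) are [2].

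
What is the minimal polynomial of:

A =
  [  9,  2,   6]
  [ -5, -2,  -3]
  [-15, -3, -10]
x^2 + 2*x + 1

The characteristic polynomial is χ_A(x) = (x + 1)^3, so the eigenvalues are known. The minimal polynomial is
  m_A(x) = Π_λ (x − λ)^{k_λ}
where k_λ is the size of the *largest* Jordan block for λ (equivalently, the smallest k with (A − λI)^k v = 0 for every generalised eigenvector v of λ).

  λ = -1: largest Jordan block has size 2, contributing (x + 1)^2

So m_A(x) = (x + 1)^2 = x^2 + 2*x + 1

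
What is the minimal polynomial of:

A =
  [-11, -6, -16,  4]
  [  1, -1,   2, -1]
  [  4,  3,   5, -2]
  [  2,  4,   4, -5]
x^3 + 9*x^2 + 27*x + 27

The characteristic polynomial is χ_A(x) = (x + 3)^4, so the eigenvalues are known. The minimal polynomial is
  m_A(x) = Π_λ (x − λ)^{k_λ}
where k_λ is the size of the *largest* Jordan block for λ (equivalently, the smallest k with (A − λI)^k v = 0 for every generalised eigenvector v of λ).

  λ = -3: largest Jordan block has size 3, contributing (x + 3)^3

So m_A(x) = (x + 3)^3 = x^3 + 9*x^2 + 27*x + 27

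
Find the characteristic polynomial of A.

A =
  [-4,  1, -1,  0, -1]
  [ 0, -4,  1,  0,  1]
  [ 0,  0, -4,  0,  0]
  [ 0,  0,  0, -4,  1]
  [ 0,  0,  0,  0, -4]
x^5 + 20*x^4 + 160*x^3 + 640*x^2 + 1280*x + 1024

Expanding det(x·I − A) (e.g. by cofactor expansion or by noting that A is similar to its Jordan form J, which has the same characteristic polynomial as A) gives
  χ_A(x) = x^5 + 20*x^4 + 160*x^3 + 640*x^2 + 1280*x + 1024
which factors as (x + 4)^5. The eigenvalues (with algebraic multiplicities) are λ = -4 with multiplicity 5.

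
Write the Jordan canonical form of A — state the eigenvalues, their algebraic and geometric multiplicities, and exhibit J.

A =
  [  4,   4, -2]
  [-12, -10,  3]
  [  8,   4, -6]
J_2(-4) ⊕ J_1(-4)

The characteristic polynomial is
  det(x·I − A) = x^3 + 12*x^2 + 48*x + 64 = (x + 4)^3

Eigenvalues and multiplicities (the geometric multiplicity of λ is n − rank(A − λI), which equals the number of Jordan blocks for λ):
  λ = -4: algebraic multiplicity = 3, geometric multiplicity = 2

Determining the block sizes for each eigenvalue:
  λ = -4: 2 blocks summing to 3 forces exactly one block of size 2 and the rest size 1 → block sizes [2, 1]

Assembling the blocks gives a Jordan form
J =
  [-4,  1,  0]
  [ 0, -4,  0]
  [ 0,  0, -4]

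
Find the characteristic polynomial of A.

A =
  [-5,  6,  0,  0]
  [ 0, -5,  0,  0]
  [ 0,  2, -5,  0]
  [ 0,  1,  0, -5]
x^4 + 20*x^3 + 150*x^2 + 500*x + 625

Expanding det(x·I − A) (e.g. by cofactor expansion or by noting that A is similar to its Jordan form J, which has the same characteristic polynomial as A) gives
  χ_A(x) = x^4 + 20*x^3 + 150*x^2 + 500*x + 625
which factors as (x + 5)^4. The eigenvalues (with algebraic multiplicities) are λ = -5 with multiplicity 4.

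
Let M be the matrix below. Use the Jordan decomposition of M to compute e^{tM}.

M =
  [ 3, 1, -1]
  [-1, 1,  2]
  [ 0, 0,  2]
e^{tM} =
  [t*exp(2*t) + exp(2*t), t*exp(2*t), t^2*exp(2*t)/2 - t*exp(2*t)]
  [-t*exp(2*t), -t*exp(2*t) + exp(2*t), -t^2*exp(2*t)/2 + 2*t*exp(2*t)]
  [0, 0, exp(2*t)]

Strategy: write M = P · J · P⁻¹ where J is a Jordan canonical form, so e^{tM} = P · e^{tJ} · P⁻¹, and e^{tJ} can be computed block-by-block.

M has Jordan form
J =
  [2, 1, 0]
  [0, 2, 1]
  [0, 0, 2]
(up to reordering of blocks).

Per-block formulas:
  For a 3×3 Jordan block J_3(2): exp(t · J_3(2)) = e^(2t)·(I + t·N + (t^2/2)·N^2), where N is the 3×3 nilpotent shift.

After assembling e^{tJ} and conjugating by P, we get:

e^{tM} =
  [t*exp(2*t) + exp(2*t), t*exp(2*t), t^2*exp(2*t)/2 - t*exp(2*t)]
  [-t*exp(2*t), -t*exp(2*t) + exp(2*t), -t^2*exp(2*t)/2 + 2*t*exp(2*t)]
  [0, 0, exp(2*t)]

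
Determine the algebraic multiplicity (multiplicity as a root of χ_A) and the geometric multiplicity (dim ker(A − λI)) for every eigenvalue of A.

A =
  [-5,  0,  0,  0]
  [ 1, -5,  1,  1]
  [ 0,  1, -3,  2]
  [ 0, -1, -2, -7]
λ = -5: alg = 4, geom = 2

Step 1 — factor the characteristic polynomial to read off the algebraic multiplicities:
  χ_A(x) = (x + 5)^4

Step 2 — compute geometric multiplicities via the rank-nullity identity g(λ) = n − rank(A − λI):
  rank(A − (-5)·I) = 2, so dim ker(A − (-5)·I) = n − 2 = 2

Summary:
  λ = -5: algebraic multiplicity = 4, geometric multiplicity = 2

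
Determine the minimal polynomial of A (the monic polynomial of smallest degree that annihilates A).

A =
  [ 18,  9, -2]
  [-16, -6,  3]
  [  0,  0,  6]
x^3 - 18*x^2 + 108*x - 216

The characteristic polynomial is χ_A(x) = (x - 6)^3, so the eigenvalues are known. The minimal polynomial is
  m_A(x) = Π_λ (x − λ)^{k_λ}
where k_λ is the size of the *largest* Jordan block for λ (equivalently, the smallest k with (A − λI)^k v = 0 for every generalised eigenvector v of λ).

  λ = 6: largest Jordan block has size 3, contributing (x − 6)^3

So m_A(x) = (x - 6)^3 = x^3 - 18*x^2 + 108*x - 216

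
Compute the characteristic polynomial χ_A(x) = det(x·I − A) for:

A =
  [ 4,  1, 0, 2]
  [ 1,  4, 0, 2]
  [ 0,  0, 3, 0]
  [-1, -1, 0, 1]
x^4 - 12*x^3 + 54*x^2 - 108*x + 81

Expanding det(x·I − A) (e.g. by cofactor expansion or by noting that A is similar to its Jordan form J, which has the same characteristic polynomial as A) gives
  χ_A(x) = x^4 - 12*x^3 + 54*x^2 - 108*x + 81
which factors as (x - 3)^4. The eigenvalues (with algebraic multiplicities) are λ = 3 with multiplicity 4.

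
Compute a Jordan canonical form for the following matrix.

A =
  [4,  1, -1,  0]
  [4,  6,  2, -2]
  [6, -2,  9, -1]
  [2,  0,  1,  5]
J_3(6) ⊕ J_1(6)

The characteristic polynomial is
  det(x·I − A) = x^4 - 24*x^3 + 216*x^2 - 864*x + 1296 = (x - 6)^4

Eigenvalues and multiplicities (the geometric multiplicity of λ is n − rank(A − λI), which equals the number of Jordan blocks for λ):
  λ = 6: algebraic multiplicity = 4, geometric multiplicity = 2

Determining the block sizes for each eigenvalue:
  λ = 6: with am = 4 and gm = 2, the partition is not yet determined (e.g. several partitions of 4 into 2 parts exist). Let N = A − (6)·I. Computing rank(N^1) = 2, rank(N^2) = 1, rank(N^3) = 0; the number of blocks of size ≥ j is rank(N^{j−1}) − rank(N^j), giving [2, 1, 1]. So we have 1 block(s) of size 3, 1 block(s) of size 1 → block sizes [3, 1]

Assembling the blocks gives a Jordan form
J =
  [6, 1, 0, 0]
  [0, 6, 1, 0]
  [0, 0, 6, 0]
  [0, 0, 0, 6]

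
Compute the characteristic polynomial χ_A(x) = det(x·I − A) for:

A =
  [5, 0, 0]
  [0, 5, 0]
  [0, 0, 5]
x^3 - 15*x^2 + 75*x - 125

Expanding det(x·I − A) (e.g. by cofactor expansion or by noting that A is similar to its Jordan form J, which has the same characteristic polynomial as A) gives
  χ_A(x) = x^3 - 15*x^2 + 75*x - 125
which factors as (x - 5)^3. The eigenvalues (with algebraic multiplicities) are λ = 5 with multiplicity 3.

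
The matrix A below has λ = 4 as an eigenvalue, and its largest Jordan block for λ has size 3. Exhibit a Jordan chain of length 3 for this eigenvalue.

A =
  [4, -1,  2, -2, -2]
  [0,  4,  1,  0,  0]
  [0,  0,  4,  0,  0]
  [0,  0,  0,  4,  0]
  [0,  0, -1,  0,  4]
A Jordan chain for λ = 4 of length 3:
v_1 = (1, 0, 0, 0, 0)ᵀ
v_2 = (2, 1, 0, 0, -1)ᵀ
v_3 = (0, 0, 1, 0, 0)ᵀ

Let N = A − (4)·I. We want v_3 with N^3 v_3 = 0 but N^2 v_3 ≠ 0; then v_{j-1} := N · v_j for j = 3, …, 2.

Pick v_3 = (0, 0, 1, 0, 0)ᵀ.
Then v_2 = N · v_3 = (2, 1, 0, 0, -1)ᵀ.
Then v_1 = N · v_2 = (1, 0, 0, 0, 0)ᵀ.

Sanity check: (A − (4)·I) v_1 = (0, 0, 0, 0, 0)ᵀ = 0. ✓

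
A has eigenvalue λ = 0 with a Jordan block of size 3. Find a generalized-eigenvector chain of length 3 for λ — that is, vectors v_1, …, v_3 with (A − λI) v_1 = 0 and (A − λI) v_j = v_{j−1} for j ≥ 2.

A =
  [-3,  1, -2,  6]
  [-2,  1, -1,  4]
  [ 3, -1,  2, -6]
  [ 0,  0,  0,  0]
A Jordan chain for λ = 0 of length 3:
v_1 = (1, 1, -1, 0)ᵀ
v_2 = (-3, -2, 3, 0)ᵀ
v_3 = (1, 0, 0, 0)ᵀ

Let N = A − (0)·I. We want v_3 with N^3 v_3 = 0 but N^2 v_3 ≠ 0; then v_{j-1} := N · v_j for j = 3, …, 2.

Pick v_3 = (1, 0, 0, 0)ᵀ.
Then v_2 = N · v_3 = (-3, -2, 3, 0)ᵀ.
Then v_1 = N · v_2 = (1, 1, -1, 0)ᵀ.

Sanity check: (A − (0)·I) v_1 = (0, 0, 0, 0)ᵀ = 0. ✓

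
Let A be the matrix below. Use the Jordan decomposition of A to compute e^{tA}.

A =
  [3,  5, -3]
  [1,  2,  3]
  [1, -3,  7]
e^{tA} =
  [3*t^2*exp(4*t)/2 - t*exp(4*t) + exp(4*t), -3*t^2*exp(4*t) + 5*t*exp(4*t), 9*t^2*exp(4*t)/2 - 3*t*exp(4*t)]
  [t*exp(4*t), -2*t*exp(4*t) + exp(4*t), 3*t*exp(4*t)]
  [-t^2*exp(4*t)/2 + t*exp(4*t), t^2*exp(4*t) - 3*t*exp(4*t), -3*t^2*exp(4*t)/2 + 3*t*exp(4*t) + exp(4*t)]

Strategy: write A = P · J · P⁻¹ where J is a Jordan canonical form, so e^{tA} = P · e^{tJ} · P⁻¹, and e^{tJ} can be computed block-by-block.

A has Jordan form
J =
  [4, 1, 0]
  [0, 4, 1]
  [0, 0, 4]
(up to reordering of blocks).

Per-block formulas:
  For a 3×3 Jordan block J_3(4): exp(t · J_3(4)) = e^(4t)·(I + t·N + (t^2/2)·N^2), where N is the 3×3 nilpotent shift.

After assembling e^{tJ} and conjugating by P, we get:

e^{tA} =
  [3*t^2*exp(4*t)/2 - t*exp(4*t) + exp(4*t), -3*t^2*exp(4*t) + 5*t*exp(4*t), 9*t^2*exp(4*t)/2 - 3*t*exp(4*t)]
  [t*exp(4*t), -2*t*exp(4*t) + exp(4*t), 3*t*exp(4*t)]
  [-t^2*exp(4*t)/2 + t*exp(4*t), t^2*exp(4*t) - 3*t*exp(4*t), -3*t^2*exp(4*t)/2 + 3*t*exp(4*t) + exp(4*t)]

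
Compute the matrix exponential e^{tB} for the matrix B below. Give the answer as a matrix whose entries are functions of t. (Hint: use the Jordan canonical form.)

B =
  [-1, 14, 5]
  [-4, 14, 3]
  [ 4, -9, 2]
e^{tB} =
  [-6*t*exp(5*t) + exp(5*t), -3*t^2*exp(5*t)/2 + 14*t*exp(5*t), -3*t^2*exp(5*t)/2 + 5*t*exp(5*t)]
  [-4*t*exp(5*t), -t^2*exp(5*t) + 9*t*exp(5*t) + exp(5*t), -t^2*exp(5*t) + 3*t*exp(5*t)]
  [4*t*exp(5*t), t^2*exp(5*t) - 9*t*exp(5*t), t^2*exp(5*t) - 3*t*exp(5*t) + exp(5*t)]

Strategy: write B = P · J · P⁻¹ where J is a Jordan canonical form, so e^{tB} = P · e^{tJ} · P⁻¹, and e^{tJ} can be computed block-by-block.

B has Jordan form
J =
  [5, 1, 0]
  [0, 5, 1]
  [0, 0, 5]
(up to reordering of blocks).

Per-block formulas:
  For a 3×3 Jordan block J_3(5): exp(t · J_3(5)) = e^(5t)·(I + t·N + (t^2/2)·N^2), where N is the 3×3 nilpotent shift.

After assembling e^{tJ} and conjugating by P, we get:

e^{tB} =
  [-6*t*exp(5*t) + exp(5*t), -3*t^2*exp(5*t)/2 + 14*t*exp(5*t), -3*t^2*exp(5*t)/2 + 5*t*exp(5*t)]
  [-4*t*exp(5*t), -t^2*exp(5*t) + 9*t*exp(5*t) + exp(5*t), -t^2*exp(5*t) + 3*t*exp(5*t)]
  [4*t*exp(5*t), t^2*exp(5*t) - 9*t*exp(5*t), t^2*exp(5*t) - 3*t*exp(5*t) + exp(5*t)]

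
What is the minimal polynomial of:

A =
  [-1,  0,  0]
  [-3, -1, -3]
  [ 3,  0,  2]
x^2 - x - 2

The characteristic polynomial is χ_A(x) = (x - 2)*(x + 1)^2, so the eigenvalues are known. The minimal polynomial is
  m_A(x) = Π_λ (x − λ)^{k_λ}
where k_λ is the size of the *largest* Jordan block for λ (equivalently, the smallest k with (A − λI)^k v = 0 for every generalised eigenvector v of λ).

  λ = -1: largest Jordan block has size 1, contributing (x + 1)
  λ = 2: largest Jordan block has size 1, contributing (x − 2)

So m_A(x) = (x - 2)*(x + 1) = x^2 - x - 2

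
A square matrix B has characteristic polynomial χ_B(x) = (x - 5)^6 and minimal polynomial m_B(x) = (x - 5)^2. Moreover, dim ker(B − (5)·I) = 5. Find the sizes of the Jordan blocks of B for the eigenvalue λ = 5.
Block sizes for λ = 5: [2, 1, 1, 1, 1]

Step 1 — from the characteristic polynomial, algebraic multiplicity of λ = 5 is 6. From dim ker(B − (5)·I) = 5, there are exactly 5 Jordan blocks for λ = 5.
Step 2 — from the minimal polynomial, the factor (x − 5)^2 tells us the largest block for λ = 5 has size 2.
Step 3 — with total size 6, 5 blocks, and largest block 2, the block sizes (in nonincreasing order) are [2, 1, 1, 1, 1].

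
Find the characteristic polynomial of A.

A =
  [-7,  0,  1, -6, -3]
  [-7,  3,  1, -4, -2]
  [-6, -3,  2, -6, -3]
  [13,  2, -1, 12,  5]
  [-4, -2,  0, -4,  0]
x^5 - 10*x^4 + 40*x^3 - 80*x^2 + 80*x - 32

Expanding det(x·I − A) (e.g. by cofactor expansion or by noting that A is similar to its Jordan form J, which has the same characteristic polynomial as A) gives
  χ_A(x) = x^5 - 10*x^4 + 40*x^3 - 80*x^2 + 80*x - 32
which factors as (x - 2)^5. The eigenvalues (with algebraic multiplicities) are λ = 2 with multiplicity 5.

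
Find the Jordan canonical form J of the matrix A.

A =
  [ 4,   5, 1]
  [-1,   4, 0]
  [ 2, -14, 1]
J_3(3)

The characteristic polynomial is
  det(x·I − A) = x^3 - 9*x^2 + 27*x - 27 = (x - 3)^3

Eigenvalues and multiplicities (the geometric multiplicity of λ is n − rank(A − λI), which equals the number of Jordan blocks for λ):
  λ = 3: algebraic multiplicity = 3, geometric multiplicity = 1

Determining the block sizes for each eigenvalue:
  λ = 3: one block (gm = 1), so the single block has size am = 3 → block sizes [3]

Assembling the blocks gives a Jordan form
J =
  [3, 1, 0]
  [0, 3, 1]
  [0, 0, 3]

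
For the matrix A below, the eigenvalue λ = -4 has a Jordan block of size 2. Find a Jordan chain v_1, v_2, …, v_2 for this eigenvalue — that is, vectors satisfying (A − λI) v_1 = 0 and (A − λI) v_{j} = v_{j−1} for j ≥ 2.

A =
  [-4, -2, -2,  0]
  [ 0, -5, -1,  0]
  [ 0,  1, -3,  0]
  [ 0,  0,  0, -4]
A Jordan chain for λ = -4 of length 2:
v_1 = (-2, -1, 1, 0)ᵀ
v_2 = (0, 1, 0, 0)ᵀ

Let N = A − (-4)·I. We want v_2 with N^2 v_2 = 0 but N^1 v_2 ≠ 0; then v_{j-1} := N · v_j for j = 2, …, 2.

Pick v_2 = (0, 1, 0, 0)ᵀ.
Then v_1 = N · v_2 = (-2, -1, 1, 0)ᵀ.

Sanity check: (A − (-4)·I) v_1 = (0, 0, 0, 0)ᵀ = 0. ✓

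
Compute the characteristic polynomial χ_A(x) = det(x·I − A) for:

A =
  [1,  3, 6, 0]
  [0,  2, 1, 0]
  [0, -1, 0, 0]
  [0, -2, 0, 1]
x^4 - 4*x^3 + 6*x^2 - 4*x + 1

Expanding det(x·I − A) (e.g. by cofactor expansion or by noting that A is similar to its Jordan form J, which has the same characteristic polynomial as A) gives
  χ_A(x) = x^4 - 4*x^3 + 6*x^2 - 4*x + 1
which factors as (x - 1)^4. The eigenvalues (with algebraic multiplicities) are λ = 1 with multiplicity 4.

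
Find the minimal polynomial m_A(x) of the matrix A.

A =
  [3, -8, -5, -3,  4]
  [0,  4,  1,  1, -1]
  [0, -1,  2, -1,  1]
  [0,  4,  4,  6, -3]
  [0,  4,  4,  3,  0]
x^3 - 9*x^2 + 27*x - 27

The characteristic polynomial is χ_A(x) = (x - 3)^5, so the eigenvalues are known. The minimal polynomial is
  m_A(x) = Π_λ (x − λ)^{k_λ}
where k_λ is the size of the *largest* Jordan block for λ (equivalently, the smallest k with (A − λI)^k v = 0 for every generalised eigenvector v of λ).

  λ = 3: largest Jordan block has size 3, contributing (x − 3)^3

So m_A(x) = (x - 3)^3 = x^3 - 9*x^2 + 27*x - 27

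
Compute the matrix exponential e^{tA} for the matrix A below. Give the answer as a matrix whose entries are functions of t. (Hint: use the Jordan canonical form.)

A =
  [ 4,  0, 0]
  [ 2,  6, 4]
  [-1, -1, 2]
e^{tA} =
  [exp(4*t), 0, 0]
  [2*t*exp(4*t), 2*t*exp(4*t) + exp(4*t), 4*t*exp(4*t)]
  [-t*exp(4*t), -t*exp(4*t), -2*t*exp(4*t) + exp(4*t)]

Strategy: write A = P · J · P⁻¹ where J is a Jordan canonical form, so e^{tA} = P · e^{tJ} · P⁻¹, and e^{tJ} can be computed block-by-block.

A has Jordan form
J =
  [4, 1, 0]
  [0, 4, 0]
  [0, 0, 4]
(up to reordering of blocks).

Per-block formulas:
  For a 2×2 Jordan block J_2(4): exp(t · J_2(4)) = e^(4t)·(I + t·N), where N is the 2×2 nilpotent shift.
  For a 1×1 block at λ = 4: exp(t · [4]) = [e^(4t)].

After assembling e^{tJ} and conjugating by P, we get:

e^{tA} =
  [exp(4*t), 0, 0]
  [2*t*exp(4*t), 2*t*exp(4*t) + exp(4*t), 4*t*exp(4*t)]
  [-t*exp(4*t), -t*exp(4*t), -2*t*exp(4*t) + exp(4*t)]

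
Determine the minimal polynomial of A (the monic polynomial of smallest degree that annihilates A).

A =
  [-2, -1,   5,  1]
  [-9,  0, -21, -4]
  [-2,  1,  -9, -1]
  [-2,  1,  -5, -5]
x^3 + 12*x^2 + 48*x + 64

The characteristic polynomial is χ_A(x) = (x + 4)^4, so the eigenvalues are known. The minimal polynomial is
  m_A(x) = Π_λ (x − λ)^{k_λ}
where k_λ is the size of the *largest* Jordan block for λ (equivalently, the smallest k with (A − λI)^k v = 0 for every generalised eigenvector v of λ).

  λ = -4: largest Jordan block has size 3, contributing (x + 4)^3

So m_A(x) = (x + 4)^3 = x^3 + 12*x^2 + 48*x + 64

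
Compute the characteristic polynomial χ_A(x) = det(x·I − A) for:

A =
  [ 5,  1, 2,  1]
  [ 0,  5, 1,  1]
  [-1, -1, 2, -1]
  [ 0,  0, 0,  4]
x^4 - 16*x^3 + 96*x^2 - 256*x + 256

Expanding det(x·I − A) (e.g. by cofactor expansion or by noting that A is similar to its Jordan form J, which has the same characteristic polynomial as A) gives
  χ_A(x) = x^4 - 16*x^3 + 96*x^2 - 256*x + 256
which factors as (x - 4)^4. The eigenvalues (with algebraic multiplicities) are λ = 4 with multiplicity 4.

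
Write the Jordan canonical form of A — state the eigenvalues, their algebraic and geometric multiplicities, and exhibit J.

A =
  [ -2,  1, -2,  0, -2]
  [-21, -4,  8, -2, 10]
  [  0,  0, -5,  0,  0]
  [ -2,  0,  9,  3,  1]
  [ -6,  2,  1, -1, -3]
J_2(-5) ⊕ J_1(-5) ⊕ J_2(2)

The characteristic polynomial is
  det(x·I − A) = x^5 + 11*x^4 + 19*x^3 - 115*x^2 - 200*x + 500 = (x - 2)^2*(x + 5)^3

Eigenvalues and multiplicities (the geometric multiplicity of λ is n − rank(A − λI), which equals the number of Jordan blocks for λ):
  λ = -5: algebraic multiplicity = 3, geometric multiplicity = 2
  λ = 2: algebraic multiplicity = 2, geometric multiplicity = 1

Determining the block sizes for each eigenvalue:
  λ = -5: 2 blocks summing to 3 forces exactly one block of size 2 and the rest size 1 → block sizes [2, 1]
  λ = 2: one block (gm = 1), so the single block has size am = 2 → block sizes [2]

Assembling the blocks gives a Jordan form
J =
  [-5,  1,  0, 0, 0]
  [ 0, -5,  0, 0, 0]
  [ 0,  0, -5, 0, 0]
  [ 0,  0,  0, 2, 1]
  [ 0,  0,  0, 0, 2]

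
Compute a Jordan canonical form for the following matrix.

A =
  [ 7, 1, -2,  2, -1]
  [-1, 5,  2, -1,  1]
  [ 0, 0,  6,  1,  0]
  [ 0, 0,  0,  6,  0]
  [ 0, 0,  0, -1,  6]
J_2(6) ⊕ J_2(6) ⊕ J_1(6)

The characteristic polynomial is
  det(x·I − A) = x^5 - 30*x^4 + 360*x^3 - 2160*x^2 + 6480*x - 7776 = (x - 6)^5

Eigenvalues and multiplicities (the geometric multiplicity of λ is n − rank(A − λI), which equals the number of Jordan blocks for λ):
  λ = 6: algebraic multiplicity = 5, geometric multiplicity = 3

Determining the block sizes for each eigenvalue:
  λ = 6: with am = 5 and gm = 3, the partition is not yet determined (e.g. several partitions of 5 into 3 parts exist). Let N = A − (6)·I. Computing rank(N^1) = 2, rank(N^2) = 0; the number of blocks of size ≥ j is rank(N^{j−1}) − rank(N^j), giving [3, 2]. So we have 2 block(s) of size 2, 1 block(s) of size 1 → block sizes [2, 2, 1]

Assembling the blocks gives a Jordan form
J =
  [6, 1, 0, 0, 0]
  [0, 6, 0, 0, 0]
  [0, 0, 6, 1, 0]
  [0, 0, 0, 6, 0]
  [0, 0, 0, 0, 6]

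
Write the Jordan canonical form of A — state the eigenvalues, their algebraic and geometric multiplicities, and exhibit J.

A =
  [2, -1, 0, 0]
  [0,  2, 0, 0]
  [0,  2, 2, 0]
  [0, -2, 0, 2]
J_2(2) ⊕ J_1(2) ⊕ J_1(2)

The characteristic polynomial is
  det(x·I − A) = x^4 - 8*x^3 + 24*x^2 - 32*x + 16 = (x - 2)^4

Eigenvalues and multiplicities (the geometric multiplicity of λ is n − rank(A − λI), which equals the number of Jordan blocks for λ):
  λ = 2: algebraic multiplicity = 4, geometric multiplicity = 3

Determining the block sizes for each eigenvalue:
  λ = 2: 3 blocks summing to 4 forces exactly one block of size 2 and the rest size 1 → block sizes [2, 1, 1]

Assembling the blocks gives a Jordan form
J =
  [2, 1, 0, 0]
  [0, 2, 0, 0]
  [0, 0, 2, 0]
  [0, 0, 0, 2]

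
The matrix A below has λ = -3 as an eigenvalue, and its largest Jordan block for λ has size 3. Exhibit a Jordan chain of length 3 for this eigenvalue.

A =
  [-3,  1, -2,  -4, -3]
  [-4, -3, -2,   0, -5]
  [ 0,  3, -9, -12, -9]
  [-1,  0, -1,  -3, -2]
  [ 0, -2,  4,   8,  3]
A Jordan chain for λ = -3 of length 3:
v_1 = (2, 0, 6, 0, -4)ᵀ
v_2 = (-2, -2, -6, -1, 4)ᵀ
v_3 = (0, 0, 1, 0, 0)ᵀ

Let N = A − (-3)·I. We want v_3 with N^3 v_3 = 0 but N^2 v_3 ≠ 0; then v_{j-1} := N · v_j for j = 3, …, 2.

Pick v_3 = (0, 0, 1, 0, 0)ᵀ.
Then v_2 = N · v_3 = (-2, -2, -6, -1, 4)ᵀ.
Then v_1 = N · v_2 = (2, 0, 6, 0, -4)ᵀ.

Sanity check: (A − (-3)·I) v_1 = (0, 0, 0, 0, 0)ᵀ = 0. ✓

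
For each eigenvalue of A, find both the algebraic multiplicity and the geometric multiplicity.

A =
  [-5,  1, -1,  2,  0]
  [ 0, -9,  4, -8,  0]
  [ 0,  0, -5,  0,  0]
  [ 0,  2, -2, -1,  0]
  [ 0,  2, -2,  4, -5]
λ = -5: alg = 5, geom = 4

Step 1 — factor the characteristic polynomial to read off the algebraic multiplicities:
  χ_A(x) = (x + 5)^5

Step 2 — compute geometric multiplicities via the rank-nullity identity g(λ) = n − rank(A − λI):
  rank(A − (-5)·I) = 1, so dim ker(A − (-5)·I) = n − 1 = 4

Summary:
  λ = -5: algebraic multiplicity = 5, geometric multiplicity = 4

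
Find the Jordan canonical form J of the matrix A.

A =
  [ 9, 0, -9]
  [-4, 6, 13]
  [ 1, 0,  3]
J_3(6)

The characteristic polynomial is
  det(x·I − A) = x^3 - 18*x^2 + 108*x - 216 = (x - 6)^3

Eigenvalues and multiplicities (the geometric multiplicity of λ is n − rank(A − λI), which equals the number of Jordan blocks for λ):
  λ = 6: algebraic multiplicity = 3, geometric multiplicity = 1

Determining the block sizes for each eigenvalue:
  λ = 6: one block (gm = 1), so the single block has size am = 3 → block sizes [3]

Assembling the blocks gives a Jordan form
J =
  [6, 1, 0]
  [0, 6, 1]
  [0, 0, 6]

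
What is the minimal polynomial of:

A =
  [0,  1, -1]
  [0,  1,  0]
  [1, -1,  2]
x^2 - 2*x + 1

The characteristic polynomial is χ_A(x) = (x - 1)^3, so the eigenvalues are known. The minimal polynomial is
  m_A(x) = Π_λ (x − λ)^{k_λ}
where k_λ is the size of the *largest* Jordan block for λ (equivalently, the smallest k with (A − λI)^k v = 0 for every generalised eigenvector v of λ).

  λ = 1: largest Jordan block has size 2, contributing (x − 1)^2

So m_A(x) = (x - 1)^2 = x^2 - 2*x + 1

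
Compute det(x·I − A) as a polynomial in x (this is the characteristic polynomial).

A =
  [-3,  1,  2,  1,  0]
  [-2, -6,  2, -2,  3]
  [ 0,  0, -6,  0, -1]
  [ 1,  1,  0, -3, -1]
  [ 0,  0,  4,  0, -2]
x^5 + 20*x^4 + 160*x^3 + 640*x^2 + 1280*x + 1024

Expanding det(x·I − A) (e.g. by cofactor expansion or by noting that A is similar to its Jordan form J, which has the same characteristic polynomial as A) gives
  χ_A(x) = x^5 + 20*x^4 + 160*x^3 + 640*x^2 + 1280*x + 1024
which factors as (x + 4)^5. The eigenvalues (with algebraic multiplicities) are λ = -4 with multiplicity 5.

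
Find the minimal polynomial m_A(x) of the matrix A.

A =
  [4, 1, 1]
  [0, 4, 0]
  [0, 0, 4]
x^2 - 8*x + 16

The characteristic polynomial is χ_A(x) = (x - 4)^3, so the eigenvalues are known. The minimal polynomial is
  m_A(x) = Π_λ (x − λ)^{k_λ}
where k_λ is the size of the *largest* Jordan block for λ (equivalently, the smallest k with (A − λI)^k v = 0 for every generalised eigenvector v of λ).

  λ = 4: largest Jordan block has size 2, contributing (x − 4)^2

So m_A(x) = (x - 4)^2 = x^2 - 8*x + 16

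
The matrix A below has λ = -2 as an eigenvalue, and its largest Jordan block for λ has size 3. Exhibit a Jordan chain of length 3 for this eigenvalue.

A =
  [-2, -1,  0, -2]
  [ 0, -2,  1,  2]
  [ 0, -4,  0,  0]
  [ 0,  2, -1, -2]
A Jordan chain for λ = -2 of length 3:
v_1 = (1, 0, 0, 0)ᵀ
v_2 = (0, 1, 2, -1)ᵀ
v_3 = (0, 0, 1, 0)ᵀ

Let N = A − (-2)·I. We want v_3 with N^3 v_3 = 0 but N^2 v_3 ≠ 0; then v_{j-1} := N · v_j for j = 3, …, 2.

Pick v_3 = (0, 0, 1, 0)ᵀ.
Then v_2 = N · v_3 = (0, 1, 2, -1)ᵀ.
Then v_1 = N · v_2 = (1, 0, 0, 0)ᵀ.

Sanity check: (A − (-2)·I) v_1 = (0, 0, 0, 0)ᵀ = 0. ✓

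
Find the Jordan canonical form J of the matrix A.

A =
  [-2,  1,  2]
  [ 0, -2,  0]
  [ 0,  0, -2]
J_2(-2) ⊕ J_1(-2)

The characteristic polynomial is
  det(x·I − A) = x^3 + 6*x^2 + 12*x + 8 = (x + 2)^3

Eigenvalues and multiplicities (the geometric multiplicity of λ is n − rank(A − λI), which equals the number of Jordan blocks for λ):
  λ = -2: algebraic multiplicity = 3, geometric multiplicity = 2

Determining the block sizes for each eigenvalue:
  λ = -2: 2 blocks summing to 3 forces exactly one block of size 2 and the rest size 1 → block sizes [2, 1]

Assembling the blocks gives a Jordan form
J =
  [-2,  1,  0]
  [ 0, -2,  0]
  [ 0,  0, -2]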